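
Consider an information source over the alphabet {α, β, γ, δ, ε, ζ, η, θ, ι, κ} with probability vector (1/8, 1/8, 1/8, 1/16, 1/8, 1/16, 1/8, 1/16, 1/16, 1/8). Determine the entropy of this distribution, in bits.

Each probability is a power of 1/2, so log₂(1/p) is an integer.
H = Σ p·log₂(1/p) = 1/8·3 + 1/8·3 + 1/8·3 + 1/16·4 + 1/8·3 + 1/16·4 + 1/8·3 + 1/16·4 + 1/16·4 + 1/8·3 = 3.25 bits.

3.25 bits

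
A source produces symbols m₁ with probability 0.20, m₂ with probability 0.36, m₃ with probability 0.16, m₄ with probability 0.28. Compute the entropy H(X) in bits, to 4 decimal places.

H = −Σ pᵢ log₂ pᵢ.
−0.20·log₂(0.20) = 0.4644
−0.36·log₂(0.36) = 0.5306
−0.16·log₂(0.16) = 0.4230
−0.28·log₂(0.28) = 0.5142
Sum ≈ 1.9322 → 1.9322 bits.

1.9322 bits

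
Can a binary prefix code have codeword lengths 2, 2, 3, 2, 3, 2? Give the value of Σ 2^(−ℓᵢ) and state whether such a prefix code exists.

1.25; no

With common denominator 2^3 = 8: Σ 2^(−ℓᵢ) = 2/8 + 2/8 + 1/8 + 2/8 + 1/8 + 2/8 = 10/8 = 1.25.
Kraft's inequality requires Σ ≤ 1; here Σ = 1.25 > 1, so no such prefix code exists.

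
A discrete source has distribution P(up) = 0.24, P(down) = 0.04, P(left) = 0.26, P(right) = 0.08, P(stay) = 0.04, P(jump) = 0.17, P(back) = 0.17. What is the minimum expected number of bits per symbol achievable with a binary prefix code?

2.57 bits/symbol

Repeatedly combine the two least-probable nodes; the expected code length is the sum of the merged weights.
merge 1/25 + 1/25 → 2/25
merge 2/25 + 2/25 → 4/25
merge 4/25 + 17/100 → 33/100
merge 17/100 + 6/25 → 41/100
merge 13/50 + 33/100 → 59/100
merge 41/100 + 59/100 → 1
L = 2/25 + 4/25 + 33/100 + 41/100 + 59/100 + 1 = 257/100 = 2.57 bits/symbol.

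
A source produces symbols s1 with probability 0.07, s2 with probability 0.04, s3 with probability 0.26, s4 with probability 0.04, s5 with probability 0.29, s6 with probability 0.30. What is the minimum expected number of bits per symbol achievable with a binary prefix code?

Repeatedly combine the two least-probable nodes; the expected code length is the sum of the merged weights.
merge 1/25 + 1/25 → 2/25
merge 7/100 + 2/25 → 3/20
merge 3/20 + 13/50 → 41/100
merge 29/100 + 3/10 → 59/100
merge 41/100 + 59/100 → 1
L = 2/25 + 3/20 + 41/100 + 59/100 + 1 = 223/100 = 2.23 bits/symbol.

2.23 bits/symbol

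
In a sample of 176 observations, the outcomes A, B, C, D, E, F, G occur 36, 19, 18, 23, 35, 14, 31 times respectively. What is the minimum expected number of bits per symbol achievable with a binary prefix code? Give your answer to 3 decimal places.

2.778 bits/symbol

Probabilities are the counts divided by 176.
Repeatedly combine the two least-probable nodes; the expected code length is the sum of the merged weights.
merge 7/88 + 9/88 → 2/11
merge 19/176 + 23/176 → 21/88
merge 31/176 + 2/11 → 63/176
merge 35/176 + 9/44 → 71/176
merge 21/88 + 63/176 → 105/176
merge 71/176 + 105/176 → 1
L = 2/11 + 21/88 + 63/176 + 71/176 + 105/176 + 1 = 489/176 ≈ 2.778 bits/symbol.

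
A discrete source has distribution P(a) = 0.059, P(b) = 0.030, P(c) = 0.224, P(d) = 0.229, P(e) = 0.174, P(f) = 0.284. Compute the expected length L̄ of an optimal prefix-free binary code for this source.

Repeatedly combine the two least-probable nodes; the expected code length is the sum of the merged weights.
merge 3/100 + 59/1000 → 89/1000
merge 89/1000 + 87/500 → 263/1000
merge 28/125 + 229/1000 → 453/1000
merge 263/1000 + 71/250 → 547/1000
merge 453/1000 + 547/1000 → 1
L = 89/1000 + 263/1000 + 453/1000 + 547/1000 + 1 = 294/125 = 2.352 bits/symbol.

2.352 bits/symbol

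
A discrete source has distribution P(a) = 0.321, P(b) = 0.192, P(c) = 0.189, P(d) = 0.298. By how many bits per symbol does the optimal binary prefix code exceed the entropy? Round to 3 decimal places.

0.042 bits

Entropy H = −Σ p log₂ p ≈ 1.9581 bits.
Huffman merges: 189/1000+24/125→381/1000; 149/500+321/1000→619/1000; 381/1000+619/1000→1. L = 2 ≈ 2.0000.
L − H = 2.0000 − 1.9581 = 0.042 bits.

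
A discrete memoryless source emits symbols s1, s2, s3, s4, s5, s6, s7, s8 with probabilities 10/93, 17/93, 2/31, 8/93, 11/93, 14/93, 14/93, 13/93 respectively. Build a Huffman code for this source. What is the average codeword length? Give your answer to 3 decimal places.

2.968 bits/symbol

Repeatedly combine the two least-probable nodes; the expected code length is the sum of the merged weights.
merge 2/31 + 8/93 → 14/93
merge 10/93 + 11/93 → 7/31
merge 13/93 + 14/93 → 9/31
merge 14/93 + 14/93 → 28/93
merge 17/93 + 7/31 → 38/93
merge 9/31 + 28/93 → 55/93
merge 38/93 + 55/93 → 1
L = 14/93 + 7/31 + 9/31 + 28/93 + 38/93 + 55/93 + 1 = 92/31 ≈ 2.968 bits/symbol.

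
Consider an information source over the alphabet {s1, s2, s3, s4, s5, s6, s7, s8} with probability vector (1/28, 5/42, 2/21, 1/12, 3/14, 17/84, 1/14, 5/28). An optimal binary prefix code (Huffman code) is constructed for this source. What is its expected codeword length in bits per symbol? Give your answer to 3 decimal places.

Repeatedly combine the two least-probable nodes; the expected code length is the sum of the merged weights.
merge 1/28 + 1/14 → 3/28
merge 1/12 + 2/21 → 5/28
merge 3/28 + 5/42 → 19/84
merge 5/28 + 5/28 → 5/14
merge 17/84 + 3/14 → 5/12
merge 19/84 + 5/14 → 7/12
merge 5/12 + 7/12 → 1
L = 3/28 + 5/28 + 19/84 + 5/14 + 5/12 + 7/12 + 1 = 241/84 ≈ 2.869 bits/symbol.

2.869 bits/symbol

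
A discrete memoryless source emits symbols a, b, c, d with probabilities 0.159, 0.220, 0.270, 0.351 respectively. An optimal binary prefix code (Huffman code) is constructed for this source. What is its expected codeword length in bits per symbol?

2 bits/symbol

Repeatedly combine the two least-probable nodes; the expected code length is the sum of the merged weights.
merge 159/1000 + 11/50 → 379/1000
merge 27/100 + 351/1000 → 621/1000
merge 379/1000 + 621/1000 → 1
L = 379/1000 + 621/1000 + 1 = 2 bits/symbol.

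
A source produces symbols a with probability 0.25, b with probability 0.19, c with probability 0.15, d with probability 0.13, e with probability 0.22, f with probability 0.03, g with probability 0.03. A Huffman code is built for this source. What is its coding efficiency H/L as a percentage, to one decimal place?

Entropy H = −Σ p log₂ p ≈ 2.5325 bits.
Huffman merges: 3/100+3/100→3/50; 3/50+13/100→19/100; 3/20+19/100→17/50; 19/100+11/50→41/100; 1/4+17/50→59/100; 41/100+59/100→1. L = 259/100 ≈ 2.5900.
Efficiency = H/L = 2.5325/2.5900 = 97.8%.

97.8%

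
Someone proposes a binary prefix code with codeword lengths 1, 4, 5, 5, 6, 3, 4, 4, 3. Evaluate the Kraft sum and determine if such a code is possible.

1.015625; no

With common denominator 2^6 = 64: Σ 2^(−ℓᵢ) = 32/64 + 4/64 + 2/64 + 2/64 + 1/64 + 8/64 + 4/64 + 4/64 + 8/64 = 65/64 = 1.015625.
Kraft's inequality requires Σ ≤ 1; here Σ = 1.015625 > 1, so no such prefix code exists.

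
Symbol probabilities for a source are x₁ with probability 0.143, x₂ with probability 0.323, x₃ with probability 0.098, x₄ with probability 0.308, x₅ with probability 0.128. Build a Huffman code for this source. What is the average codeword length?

Repeatedly combine the two least-probable nodes; the expected code length is the sum of the merged weights.
merge 49/500 + 16/125 → 113/500
merge 143/1000 + 113/500 → 369/1000
merge 77/250 + 323/1000 → 631/1000
merge 369/1000 + 631/1000 → 1
L = 113/500 + 369/1000 + 631/1000 + 1 = 1113/500 = 2.226 bits/symbol.

2.226 bits/symbol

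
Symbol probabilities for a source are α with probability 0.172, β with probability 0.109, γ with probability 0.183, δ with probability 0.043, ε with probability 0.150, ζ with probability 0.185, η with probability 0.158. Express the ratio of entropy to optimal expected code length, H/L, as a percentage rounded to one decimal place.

97.4%

Entropy H = −Σ p log₂ p ≈ 2.7104 bits.
Huffman merges: 43/1000+109/1000→19/125; 3/20+19/125→151/500; 79/500+43/250→33/100; 183/1000+37/200→46/125; 151/500+33/100→79/125; 46/125+79/125→1. L = 348/125 ≈ 2.7840.
Efficiency = H/L = 2.7104/2.7840 = 97.4%.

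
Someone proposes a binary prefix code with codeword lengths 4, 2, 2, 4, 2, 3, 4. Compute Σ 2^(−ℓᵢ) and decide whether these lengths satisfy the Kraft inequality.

1.0625; no

With common denominator 2^4 = 16: Σ 2^(−ℓᵢ) = 1/16 + 4/16 + 4/16 + 1/16 + 4/16 + 2/16 + 1/16 = 17/16 = 1.0625.
Kraft's inequality requires Σ ≤ 1; here Σ = 1.0625 > 1, so no such prefix code exists.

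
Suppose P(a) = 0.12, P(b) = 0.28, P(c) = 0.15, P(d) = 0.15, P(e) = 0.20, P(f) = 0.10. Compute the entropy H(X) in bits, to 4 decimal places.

H = −Σ pᵢ log₂ pᵢ.
−0.12·log₂(0.12) = 0.3671
−0.28·log₂(0.28) = 0.5142
−0.15·log₂(0.15) = 0.4105
−0.15·log₂(0.15) = 0.4105
−0.20·log₂(0.20) = 0.4644
−0.10·log₂(0.10) = 0.3322
Sum ≈ 2.4990 → 2.4990 bits.

2.4990 bits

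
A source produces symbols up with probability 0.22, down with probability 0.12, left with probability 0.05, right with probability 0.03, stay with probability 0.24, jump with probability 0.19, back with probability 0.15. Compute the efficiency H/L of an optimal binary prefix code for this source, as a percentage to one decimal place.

98.3%

Entropy H = −Σ p log₂ p ≈ 2.5754 bits.
Huffman merges: 3/100+1/20→2/25; 2/25+3/25→1/5; 3/20+19/100→17/50; 1/5+11/50→21/50; 6/25+17/50→29/50; 21/50+29/50→1. L = 131/50 ≈ 2.6200.
Efficiency = H/L = 2.5754/2.6200 = 98.3%.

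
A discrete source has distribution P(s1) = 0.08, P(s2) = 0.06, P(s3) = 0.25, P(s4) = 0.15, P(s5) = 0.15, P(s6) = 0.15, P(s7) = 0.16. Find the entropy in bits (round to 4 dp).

2.6897 bits

H = −Σ pᵢ log₂ pᵢ.
−0.08·log₂(0.08) = 0.2915
−0.06·log₂(0.06) = 0.2435
−0.25·log₂(0.25) = 0.5000
−0.15·log₂(0.15) = 0.4105
−0.15·log₂(0.15) = 0.4105
−0.15·log₂(0.15) = 0.4105
−0.16·log₂(0.16) = 0.4230
Sum ≈ 2.6897 → 2.6897 bits.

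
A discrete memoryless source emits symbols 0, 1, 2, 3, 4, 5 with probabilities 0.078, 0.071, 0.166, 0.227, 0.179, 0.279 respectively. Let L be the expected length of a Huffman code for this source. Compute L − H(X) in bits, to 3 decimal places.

Entropy H = −Σ p log₂ p ≈ 2.4318 bits.
Huffman merges: 71/1000+39/500→149/1000; 149/1000+83/500→63/200; 179/1000+227/1000→203/500; 279/1000+63/200→297/500; 203/500+297/500→1. L = 308/125 ≈ 2.4640.
L − H = 2.4640 − 2.4318 = 0.032 bits.

0.032 bits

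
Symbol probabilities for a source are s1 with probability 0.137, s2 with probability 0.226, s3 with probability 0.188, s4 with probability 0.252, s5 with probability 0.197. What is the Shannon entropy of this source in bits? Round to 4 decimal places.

H = −Σ pᵢ log₂ pᵢ.
−0.137·log₂(0.137) = 0.3929
−0.226·log₂(0.226) = 0.4849
−0.188·log₂(0.188) = 0.4533
−0.252·log₂(0.252) = 0.5011
−0.197·log₂(0.197) = 0.4617
Sum ≈ 2.2939 → 2.2939 bits.

2.2939 bits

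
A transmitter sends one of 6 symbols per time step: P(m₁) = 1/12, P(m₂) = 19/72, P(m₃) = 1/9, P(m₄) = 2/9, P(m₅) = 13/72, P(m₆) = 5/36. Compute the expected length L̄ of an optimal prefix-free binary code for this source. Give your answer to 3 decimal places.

Repeatedly combine the two least-probable nodes; the expected code length is the sum of the merged weights.
merge 1/12 + 1/9 → 7/36
merge 5/36 + 13/72 → 23/72
merge 7/36 + 2/9 → 5/12
merge 19/72 + 23/72 → 7/12
merge 5/12 + 7/12 → 1
L = 7/36 + 23/72 + 5/12 + 7/12 + 1 = 181/72 ≈ 2.514 bits/symbol.

2.514 bits/symbol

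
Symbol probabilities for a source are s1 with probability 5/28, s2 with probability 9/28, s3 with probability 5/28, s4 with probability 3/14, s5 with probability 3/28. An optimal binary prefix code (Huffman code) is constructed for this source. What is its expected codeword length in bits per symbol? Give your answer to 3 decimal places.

Repeatedly combine the two least-probable nodes; the expected code length is the sum of the merged weights.
merge 3/28 + 5/28 → 2/7
merge 5/28 + 3/14 → 11/28
merge 2/7 + 9/28 → 17/28
merge 11/28 + 17/28 → 1
L = 2/7 + 11/28 + 17/28 + 1 = 16/7 ≈ 2.286 bits/symbol.

2.286 bits/symbol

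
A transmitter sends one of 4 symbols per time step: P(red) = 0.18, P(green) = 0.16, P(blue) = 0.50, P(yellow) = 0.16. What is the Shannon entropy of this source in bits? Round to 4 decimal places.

1.7913 bits

H = −Σ pᵢ log₂ pᵢ.
−0.18·log₂(0.18) = 0.4453
−0.16·log₂(0.16) = 0.4230
−0.50·log₂(0.50) = 0.5000
−0.16·log₂(0.16) = 0.4230
Sum ≈ 1.7913 → 1.7913 bits.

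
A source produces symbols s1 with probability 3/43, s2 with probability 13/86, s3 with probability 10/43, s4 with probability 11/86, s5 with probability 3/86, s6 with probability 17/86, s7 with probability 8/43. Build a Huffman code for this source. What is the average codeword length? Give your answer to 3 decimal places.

2.674 bits/symbol

Repeatedly combine the two least-probable nodes; the expected code length is the sum of the merged weights.
merge 3/86 + 3/43 → 9/86
merge 9/86 + 11/86 → 10/43
merge 13/86 + 8/43 → 29/86
merge 17/86 + 10/43 → 37/86
merge 10/43 + 29/86 → 49/86
merge 37/86 + 49/86 → 1
L = 9/86 + 10/43 + 29/86 + 37/86 + 49/86 + 1 = 115/43 ≈ 2.674 bits/symbol.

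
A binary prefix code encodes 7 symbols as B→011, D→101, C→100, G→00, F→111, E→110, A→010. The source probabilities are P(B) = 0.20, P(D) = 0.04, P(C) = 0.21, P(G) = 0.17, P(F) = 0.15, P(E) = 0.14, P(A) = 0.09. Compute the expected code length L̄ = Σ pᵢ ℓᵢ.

L̄ = Σ pᵢ·ℓᵢ = 0.20·3 + 0.04·3 + 0.21·3 + 0.17·2 + 0.15·3 + 0.14·3 + 0.09·3 = 2.83 bits/symbol.

2.83 bits/symbol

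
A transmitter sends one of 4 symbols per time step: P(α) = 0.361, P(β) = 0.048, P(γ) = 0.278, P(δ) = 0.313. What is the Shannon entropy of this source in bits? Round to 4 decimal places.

1.7789 bits

H = −Σ pᵢ log₂ pᵢ.
−0.361·log₂(0.361) = 0.5306
−0.048·log₂(0.048) = 0.2103
−0.278·log₂(0.278) = 0.5134
−0.313·log₂(0.313) = 0.5245
Sum ≈ 1.7789 → 1.7789 bits.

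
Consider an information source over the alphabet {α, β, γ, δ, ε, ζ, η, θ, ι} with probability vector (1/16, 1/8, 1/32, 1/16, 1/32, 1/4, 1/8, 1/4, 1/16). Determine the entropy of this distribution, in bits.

2.8125 bits

Each probability is a power of 1/2, so log₂(1/p) is an integer.
H = Σ p·log₂(1/p) = 1/16·4 + 1/8·3 + 1/32·5 + 1/16·4 + 1/32·5 + 1/4·2 + 1/8·3 + 1/4·2 + 1/16·4 = 2.8125 bits.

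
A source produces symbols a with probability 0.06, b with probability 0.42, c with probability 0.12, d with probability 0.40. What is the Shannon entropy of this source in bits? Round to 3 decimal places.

H = −Σ pᵢ log₂ pᵢ.
−0.06·log₂(0.06) = 0.2435
−0.42·log₂(0.42) = 0.5256
−0.12·log₂(0.12) = 0.3671
−0.40·log₂(0.40) = 0.5288
Sum ≈ 1.6650 → 1.665 bits.

1.665 bits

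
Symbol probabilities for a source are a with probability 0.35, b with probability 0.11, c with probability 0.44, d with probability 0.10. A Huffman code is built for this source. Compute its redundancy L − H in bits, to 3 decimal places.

0.036 bits

Entropy H = −Σ p log₂ p ≈ 1.7337 bits.
Huffman merges: 1/10+11/100→21/100; 21/100+7/20→14/25; 11/25+14/25→1. L = 177/100 ≈ 1.7700.
L − H = 1.7700 − 1.7337 = 0.036 bits.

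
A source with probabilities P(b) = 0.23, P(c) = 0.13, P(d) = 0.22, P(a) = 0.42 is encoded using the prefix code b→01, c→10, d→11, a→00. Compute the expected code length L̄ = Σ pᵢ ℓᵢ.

2 bits/symbol

L̄ = Σ pᵢ·ℓᵢ = 0.23·2 + 0.13·2 + 0.22·2 + 0.42·2 = 2 bits/symbol.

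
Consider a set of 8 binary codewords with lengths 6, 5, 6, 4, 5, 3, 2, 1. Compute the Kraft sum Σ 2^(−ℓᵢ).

With common denominator 2^6 = 64: Σ 2^(−ℓᵢ) = 1/64 + 2/64 + 1/64 + 4/64 + 2/64 + 8/64 + 16/64 + 32/64 = 66/64 = 1.03125.

1.03125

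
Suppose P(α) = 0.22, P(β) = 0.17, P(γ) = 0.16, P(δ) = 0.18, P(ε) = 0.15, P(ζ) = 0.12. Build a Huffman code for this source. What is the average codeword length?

Repeatedly combine the two least-probable nodes; the expected code length is the sum of the merged weights.
merge 3/25 + 3/20 → 27/100
merge 4/25 + 17/100 → 33/100
merge 9/50 + 11/50 → 2/5
merge 27/100 + 33/100 → 3/5
merge 2/5 + 3/5 → 1
L = 27/100 + 33/100 + 2/5 + 3/5 + 1 = 13/5 = 2.6 bits/symbol.

2.6 bits/symbol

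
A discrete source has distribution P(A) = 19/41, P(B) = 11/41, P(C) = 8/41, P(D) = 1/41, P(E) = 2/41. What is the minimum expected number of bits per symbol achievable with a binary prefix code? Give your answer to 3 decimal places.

1.878 bits/symbol

Repeatedly combine the two least-probable nodes; the expected code length is the sum of the merged weights.
merge 1/41 + 2/41 → 3/41
merge 3/41 + 8/41 → 11/41
merge 11/41 + 11/41 → 22/41
merge 19/41 + 22/41 → 1
L = 3/41 + 11/41 + 22/41 + 1 = 77/41 ≈ 1.878 bits/symbol.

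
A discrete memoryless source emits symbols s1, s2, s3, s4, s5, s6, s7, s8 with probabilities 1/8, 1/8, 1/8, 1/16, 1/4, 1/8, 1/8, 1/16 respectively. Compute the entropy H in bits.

Each probability is a power of 1/2, so log₂(1/p) is an integer.
H = Σ p·log₂(1/p) = 1/8·3 + 1/8·3 + 1/8·3 + 1/16·4 + 1/4·2 + 1/8·3 + 1/8·3 + 1/16·4 = 2.875 bits.

2.875 bits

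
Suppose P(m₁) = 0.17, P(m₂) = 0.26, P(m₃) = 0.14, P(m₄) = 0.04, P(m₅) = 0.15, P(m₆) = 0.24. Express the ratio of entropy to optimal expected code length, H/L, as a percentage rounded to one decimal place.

97.1%

Entropy H = −Σ p log₂ p ≈ 2.4274 bits.
Huffman merges: 1/25+7/50→9/50; 3/20+17/100→8/25; 9/50+6/25→21/50; 13/50+8/25→29/50; 21/50+29/50→1. L = 5/2 ≈ 2.5000.
Efficiency = H/L = 2.4274/2.5000 = 97.1%.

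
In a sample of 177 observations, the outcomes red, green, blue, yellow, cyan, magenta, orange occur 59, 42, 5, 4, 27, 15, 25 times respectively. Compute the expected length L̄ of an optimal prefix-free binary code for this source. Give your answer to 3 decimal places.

2.463 bits/symbol

Probabilities are the counts divided by 177.
Repeatedly combine the two least-probable nodes; the expected code length is the sum of the merged weights.
merge 4/177 + 5/177 → 3/59
merge 3/59 + 5/59 → 8/59
merge 8/59 + 25/177 → 49/177
merge 9/59 + 14/59 → 23/59
merge 49/177 + 1/3 → 36/59
merge 23/59 + 36/59 → 1
L = 3/59 + 8/59 + 49/177 + 23/59 + 36/59 + 1 = 436/177 ≈ 2.463 bits/symbol.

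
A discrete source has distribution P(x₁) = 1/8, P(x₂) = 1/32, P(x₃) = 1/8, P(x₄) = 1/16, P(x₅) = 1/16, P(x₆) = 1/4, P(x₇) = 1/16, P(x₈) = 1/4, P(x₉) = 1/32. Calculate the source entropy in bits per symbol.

Each probability is a power of 1/2, so log₂(1/p) is an integer.
H = Σ p·log₂(1/p) = 1/8·3 + 1/32·5 + 1/8·3 + 1/16·4 + 1/16·4 + 1/4·2 + 1/16·4 + 1/4·2 + 1/32·5 = 2.8125 bits.

2.8125 bits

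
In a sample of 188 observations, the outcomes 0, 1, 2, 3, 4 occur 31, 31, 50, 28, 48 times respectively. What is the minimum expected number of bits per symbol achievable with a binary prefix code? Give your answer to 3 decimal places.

Probabilities are the counts divided by 188.
Repeatedly combine the two least-probable nodes; the expected code length is the sum of the merged weights.
merge 7/47 + 31/188 → 59/188
merge 31/188 + 12/47 → 79/188
merge 25/94 + 59/188 → 109/188
merge 79/188 + 109/188 → 1
L = 59/188 + 79/188 + 109/188 + 1 = 435/188 ≈ 2.314 bits/symbol.

2.314 bits/symbol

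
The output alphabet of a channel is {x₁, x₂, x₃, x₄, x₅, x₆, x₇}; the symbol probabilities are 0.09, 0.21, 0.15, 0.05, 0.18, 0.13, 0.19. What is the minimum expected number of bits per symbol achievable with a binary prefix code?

Repeatedly combine the two least-probable nodes; the expected code length is the sum of the merged weights.
merge 1/20 + 9/100 → 7/50
merge 13/100 + 7/50 → 27/100
merge 3/20 + 9/50 → 33/100
merge 19/100 + 21/100 → 2/5
merge 27/100 + 33/100 → 3/5
merge 2/5 + 3/5 → 1
L = 7/50 + 27/100 + 33/100 + 2/5 + 3/5 + 1 = 137/50 = 2.74 bits/symbol.

2.74 bits/symbol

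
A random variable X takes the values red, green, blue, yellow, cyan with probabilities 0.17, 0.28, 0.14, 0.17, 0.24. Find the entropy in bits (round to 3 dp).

H = −Σ pᵢ log₂ pᵢ.
−0.17·log₂(0.17) = 0.4346
−0.28·log₂(0.28) = 0.5142
−0.14·log₂(0.14) = 0.3971
−0.17·log₂(0.17) = 0.4346
−0.24·log₂(0.24) = 0.4941
Sum ≈ 2.2746 → 2.275 bits.

2.275 bits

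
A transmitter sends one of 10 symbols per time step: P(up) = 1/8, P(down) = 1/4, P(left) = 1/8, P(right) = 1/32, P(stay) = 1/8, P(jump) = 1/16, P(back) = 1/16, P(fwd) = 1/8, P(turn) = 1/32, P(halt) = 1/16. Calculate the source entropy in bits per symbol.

Each probability is a power of 1/2, so log₂(1/p) is an integer.
H = Σ p·log₂(1/p) = 1/8·3 + 1/4·2 + 1/8·3 + 1/32·5 + 1/8·3 + 1/16·4 + 1/16·4 + 1/8·3 + 1/32·5 + 1/16·4 = 3.0625 bits.

3.0625 bits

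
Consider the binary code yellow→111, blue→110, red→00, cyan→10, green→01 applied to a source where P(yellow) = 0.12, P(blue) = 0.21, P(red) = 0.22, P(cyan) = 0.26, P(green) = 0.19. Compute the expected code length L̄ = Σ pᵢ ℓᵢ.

L̄ = Σ pᵢ·ℓᵢ = 0.12·3 + 0.21·3 + 0.22·2 + 0.26·2 + 0.19·2 = 2.33 bits/symbol.

2.33 bits/symbol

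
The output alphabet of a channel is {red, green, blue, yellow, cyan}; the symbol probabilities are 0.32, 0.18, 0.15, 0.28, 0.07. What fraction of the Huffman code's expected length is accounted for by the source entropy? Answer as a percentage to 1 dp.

Entropy H = −Σ p log₂ p ≈ 2.1647 bits.
Huffman merges: 7/100+3/20→11/50; 9/50+11/50→2/5; 7/25+8/25→3/5; 2/5+3/5→1. L = 111/50 ≈ 2.2200.
Efficiency = H/L = 2.1647/2.2200 = 97.5%.

97.5%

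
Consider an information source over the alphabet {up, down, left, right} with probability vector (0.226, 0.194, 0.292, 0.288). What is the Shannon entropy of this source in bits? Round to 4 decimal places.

H = −Σ pᵢ log₂ pᵢ.
−0.226·log₂(0.226) = 0.4849
−0.194·log₂(0.194) = 0.4590
−0.292·log₂(0.292) = 0.5186
−0.288·log₂(0.288) = 0.5172
Sum ≈ 1.9797 → 1.9797 bits.

1.9797 bits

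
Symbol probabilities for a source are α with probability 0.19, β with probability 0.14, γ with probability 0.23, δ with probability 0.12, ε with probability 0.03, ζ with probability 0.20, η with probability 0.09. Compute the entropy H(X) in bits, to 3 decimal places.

H = −Σ pᵢ log₂ pᵢ.
−0.19·log₂(0.19) = 0.4552
−0.14·log₂(0.14) = 0.3971
−0.23·log₂(0.23) = 0.4877
−0.12·log₂(0.12) = 0.3671
−0.03·log₂(0.03) = 0.1518
−0.20·log₂(0.20) = 0.4644
−0.09·log₂(0.09) = 0.3127
Sum ≈ 2.6359 → 2.636 bits.

2.636 bits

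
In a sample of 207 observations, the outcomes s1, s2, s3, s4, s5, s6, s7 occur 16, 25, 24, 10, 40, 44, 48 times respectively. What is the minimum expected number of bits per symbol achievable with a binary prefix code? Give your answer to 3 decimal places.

2.681 bits/symbol

Probabilities are the counts divided by 207.
Repeatedly combine the two least-probable nodes; the expected code length is the sum of the merged weights.
merge 10/207 + 16/207 → 26/207
merge 8/69 + 25/207 → 49/207
merge 26/207 + 40/207 → 22/69
merge 44/207 + 16/69 → 4/9
merge 49/207 + 22/69 → 5/9
merge 4/9 + 5/9 → 1
L = 26/207 + 49/207 + 22/69 + 4/9 + 5/9 + 1 = 185/69 ≈ 2.681 bits/symbol.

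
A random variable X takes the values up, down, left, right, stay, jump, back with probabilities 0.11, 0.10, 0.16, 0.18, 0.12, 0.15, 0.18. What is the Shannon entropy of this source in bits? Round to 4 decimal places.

H = −Σ pᵢ log₂ pᵢ.
−0.11·log₂(0.11) = 0.3503
−0.10·log₂(0.10) = 0.3322
−0.16·log₂(0.16) = 0.4230
−0.18·log₂(0.18) = 0.4453
−0.12·log₂(0.12) = 0.3671
−0.15·log₂(0.15) = 0.4105
−0.18·log₂(0.18) = 0.4453
Sum ≈ 2.7737 → 2.7737 bits.

2.7737 bits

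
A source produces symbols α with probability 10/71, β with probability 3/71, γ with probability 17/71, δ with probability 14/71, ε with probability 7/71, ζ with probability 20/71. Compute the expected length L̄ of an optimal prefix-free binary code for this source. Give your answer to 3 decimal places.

2.423 bits/symbol

Repeatedly combine the two least-probable nodes; the expected code length is the sum of the merged weights.
merge 3/71 + 7/71 → 10/71
merge 10/71 + 10/71 → 20/71
merge 14/71 + 17/71 → 31/71
merge 20/71 + 20/71 → 40/71
merge 31/71 + 40/71 → 1
L = 10/71 + 20/71 + 31/71 + 40/71 + 1 = 172/71 ≈ 2.423 bits/symbol.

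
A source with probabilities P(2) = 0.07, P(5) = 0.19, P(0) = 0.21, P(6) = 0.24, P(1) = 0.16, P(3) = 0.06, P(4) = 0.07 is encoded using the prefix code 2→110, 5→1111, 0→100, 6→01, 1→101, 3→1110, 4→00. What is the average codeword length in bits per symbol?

L̄ = Σ pᵢ·ℓᵢ = 0.07·3 + 0.19·4 + 0.21·3 + 0.24·2 + 0.16·3 + 0.06·4 + 0.07·2 = 2.94 bits/symbol.

2.94 bits/symbol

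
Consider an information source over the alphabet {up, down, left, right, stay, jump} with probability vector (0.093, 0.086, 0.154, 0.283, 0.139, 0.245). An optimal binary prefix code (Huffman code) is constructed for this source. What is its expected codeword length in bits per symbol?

2.472 bits/symbol

Repeatedly combine the two least-probable nodes; the expected code length is the sum of the merged weights.
merge 43/500 + 93/1000 → 179/1000
merge 139/1000 + 77/500 → 293/1000
merge 179/1000 + 49/200 → 53/125
merge 283/1000 + 293/1000 → 72/125
merge 53/125 + 72/125 → 1
L = 179/1000 + 293/1000 + 53/125 + 72/125 + 1 = 309/125 = 2.472 bits/symbol.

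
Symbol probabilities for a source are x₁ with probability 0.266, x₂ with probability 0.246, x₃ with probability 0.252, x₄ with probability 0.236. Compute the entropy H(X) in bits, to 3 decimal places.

H = −Σ pᵢ log₂ pᵢ.
−0.266·log₂(0.266) = 0.5082
−0.246·log₂(0.246) = 0.4977
−0.252·log₂(0.252) = 0.5011
−0.236·log₂(0.236) = 0.4916
Sum ≈ 1.9986 → 1.999 bits.

1.999 bits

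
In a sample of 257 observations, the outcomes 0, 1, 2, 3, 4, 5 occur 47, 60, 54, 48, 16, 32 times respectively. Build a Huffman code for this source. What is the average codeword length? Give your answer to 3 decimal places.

Probabilities are the counts divided by 257.
Repeatedly combine the two least-probable nodes; the expected code length is the sum of the merged weights.
merge 16/257 + 32/257 → 48/257
merge 47/257 + 48/257 → 95/257
merge 48/257 + 54/257 → 102/257
merge 60/257 + 95/257 → 155/257
merge 102/257 + 155/257 → 1
L = 48/257 + 95/257 + 102/257 + 155/257 + 1 = 657/257 ≈ 2.556 bits/symbol.

2.556 bits/symbol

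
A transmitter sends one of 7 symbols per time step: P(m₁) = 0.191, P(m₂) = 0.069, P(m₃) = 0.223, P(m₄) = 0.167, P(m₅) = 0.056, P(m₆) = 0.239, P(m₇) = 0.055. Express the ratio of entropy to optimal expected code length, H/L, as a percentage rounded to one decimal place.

98.3%

Entropy H = −Σ p log₂ p ≈ 2.5928 bits.
Huffman merges: 11/200+7/125→111/1000; 69/1000+111/1000→9/50; 167/1000+9/50→347/1000; 191/1000+223/1000→207/500; 239/1000+347/1000→293/500; 207/500+293/500→1. L = 1319/500 ≈ 2.6380.
Efficiency = H/L = 2.5928/2.6380 = 98.3%.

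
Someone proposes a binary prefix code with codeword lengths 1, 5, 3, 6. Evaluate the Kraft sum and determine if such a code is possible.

0.671875; yes

With common denominator 2^6 = 64: Σ 2^(−ℓᵢ) = 32/64 + 2/64 + 8/64 + 1/64 = 43/64 = 0.671875.
Kraft's inequality requires Σ ≤ 1; here Σ = 0.671875 ≤ 1, so such a prefix code exists.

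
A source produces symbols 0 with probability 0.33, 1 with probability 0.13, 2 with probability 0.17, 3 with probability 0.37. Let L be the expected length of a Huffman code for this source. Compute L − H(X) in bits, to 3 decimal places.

0.054 bits

Entropy H = −Σ p log₂ p ≈ 1.8758 bits.
Huffman merges: 13/100+17/100→3/10; 3/10+33/100→63/100; 37/100+63/100→1. L = 193/100 ≈ 1.9300.
L − H = 1.9300 − 1.8758 = 0.054 bits.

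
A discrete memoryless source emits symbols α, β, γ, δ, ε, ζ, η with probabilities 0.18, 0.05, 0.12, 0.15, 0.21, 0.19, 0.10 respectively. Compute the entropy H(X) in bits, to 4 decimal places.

2.6993 bits

H = −Σ pᵢ log₂ pᵢ.
−0.18·log₂(0.18) = 0.4453
−0.05·log₂(0.05) = 0.2161
−0.12·log₂(0.12) = 0.3671
−0.15·log₂(0.15) = 0.4105
−0.21·log₂(0.21) = 0.4728
−0.19·log₂(0.19) = 0.4552
−0.10·log₂(0.10) = 0.3322
Sum ≈ 2.6993 → 2.6993 bits.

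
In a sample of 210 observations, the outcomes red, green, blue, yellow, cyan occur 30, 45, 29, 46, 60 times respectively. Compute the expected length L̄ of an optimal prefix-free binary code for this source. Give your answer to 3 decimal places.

2.281 bits/symbol

Probabilities are the counts divided by 210.
Repeatedly combine the two least-probable nodes; the expected code length is the sum of the merged weights.
merge 29/210 + 1/7 → 59/210
merge 3/14 + 23/105 → 13/30
merge 59/210 + 2/7 → 17/30
merge 13/30 + 17/30 → 1
L = 59/210 + 13/30 + 17/30 + 1 = 479/210 ≈ 2.281 bits/symbol.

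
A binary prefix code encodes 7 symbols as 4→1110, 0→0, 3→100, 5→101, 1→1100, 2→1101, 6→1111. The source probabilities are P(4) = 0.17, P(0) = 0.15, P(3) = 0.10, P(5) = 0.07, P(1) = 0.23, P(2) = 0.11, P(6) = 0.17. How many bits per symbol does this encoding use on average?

3.38 bits/symbol

L̄ = Σ pᵢ·ℓᵢ = 0.17·4 + 0.15·1 + 0.10·3 + 0.07·3 + 0.23·4 + 0.11·4 + 0.17·4 = 3.38 bits/symbol.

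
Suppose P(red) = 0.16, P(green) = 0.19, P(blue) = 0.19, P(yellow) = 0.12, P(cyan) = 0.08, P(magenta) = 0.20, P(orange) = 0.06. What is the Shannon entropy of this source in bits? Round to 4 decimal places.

H = −Σ pᵢ log₂ pᵢ.
−0.16·log₂(0.16) = 0.4230
−0.19·log₂(0.19) = 0.4552
−0.19·log₂(0.19) = 0.4552
−0.12·log₂(0.12) = 0.3671
−0.08·log₂(0.08) = 0.2915
−0.20·log₂(0.20) = 0.4644
−0.06·log₂(0.06) = 0.2435
Sum ≈ 2.7000 → 2.7000 bits.

2.7000 bits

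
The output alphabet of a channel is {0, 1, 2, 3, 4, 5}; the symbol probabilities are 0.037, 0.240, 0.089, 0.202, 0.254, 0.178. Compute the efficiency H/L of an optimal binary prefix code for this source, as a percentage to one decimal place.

98.4%

Entropy H = −Σ p log₂ p ≈ 2.3923 bits.
Huffman merges: 37/1000+89/1000→63/500; 63/500+89/500→38/125; 101/500+6/25→221/500; 127/500+38/125→279/500; 221/500+279/500→1. L = 243/100 ≈ 2.4300.
Efficiency = H/L = 2.3923/2.4300 = 98.4%.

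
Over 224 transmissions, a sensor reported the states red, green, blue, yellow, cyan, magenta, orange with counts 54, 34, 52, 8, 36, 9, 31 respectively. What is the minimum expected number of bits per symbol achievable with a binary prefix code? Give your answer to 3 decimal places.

2.603 bits/symbol

Probabilities are the counts divided by 224.
Repeatedly combine the two least-probable nodes; the expected code length is the sum of the merged weights.
merge 1/28 + 9/224 → 17/224
merge 17/224 + 31/224 → 3/14
merge 17/112 + 9/56 → 5/16
merge 3/14 + 13/56 → 25/56
merge 27/112 + 5/16 → 31/56
merge 25/56 + 31/56 → 1
L = 17/224 + 3/14 + 5/16 + 25/56 + 31/56 + 1 = 583/224 ≈ 2.603 bits/symbol.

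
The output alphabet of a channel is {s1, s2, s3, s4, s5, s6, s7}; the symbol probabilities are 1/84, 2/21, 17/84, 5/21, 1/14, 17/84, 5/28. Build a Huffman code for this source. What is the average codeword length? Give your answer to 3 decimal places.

2.619 bits/symbol

Repeatedly combine the two least-probable nodes; the expected code length is the sum of the merged weights.
merge 1/84 + 1/14 → 1/12
merge 1/12 + 2/21 → 5/28
merge 5/28 + 5/28 → 5/14
merge 17/84 + 17/84 → 17/42
merge 5/21 + 5/14 → 25/42
merge 17/42 + 25/42 → 1
L = 1/12 + 5/28 + 5/14 + 17/42 + 25/42 + 1 = 55/21 ≈ 2.619 bits/symbol.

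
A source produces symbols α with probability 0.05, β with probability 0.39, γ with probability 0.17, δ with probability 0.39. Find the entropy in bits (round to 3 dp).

H = −Σ pᵢ log₂ pᵢ.
−0.05·log₂(0.05) = 0.2161
−0.39·log₂(0.39) = 0.5298
−0.17·log₂(0.17) = 0.4346
−0.39·log₂(0.39) = 0.5298
Sum ≈ 1.7103 → 1.710 bits.

1.710 bits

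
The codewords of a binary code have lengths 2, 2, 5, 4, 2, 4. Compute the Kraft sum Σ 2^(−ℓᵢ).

0.90625

With common denominator 2^5 = 32: Σ 2^(−ℓᵢ) = 8/32 + 8/32 + 1/32 + 2/32 + 8/32 + 2/32 = 29/32 = 0.90625.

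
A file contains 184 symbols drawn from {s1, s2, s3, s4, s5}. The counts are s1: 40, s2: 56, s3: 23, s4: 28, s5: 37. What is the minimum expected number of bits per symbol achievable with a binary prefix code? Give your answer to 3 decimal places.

Probabilities are the counts divided by 184.
Repeatedly combine the two least-probable nodes; the expected code length is the sum of the merged weights.
merge 1/8 + 7/46 → 51/184
merge 37/184 + 5/23 → 77/184
merge 51/184 + 7/23 → 107/184
merge 77/184 + 107/184 → 1
L = 51/184 + 77/184 + 107/184 + 1 = 419/184 ≈ 2.277 bits/symbol.

2.277 bits/symbol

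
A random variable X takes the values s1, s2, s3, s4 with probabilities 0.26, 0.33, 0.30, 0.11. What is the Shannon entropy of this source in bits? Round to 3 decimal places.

1.904 bits

H = −Σ pᵢ log₂ pᵢ.
−0.26·log₂(0.26) = 0.5053
−0.33·log₂(0.33) = 0.5278
−0.30·log₂(0.30) = 0.5211
−0.11·log₂(0.11) = 0.3503
Sum ≈ 1.9045 → 1.904 bits.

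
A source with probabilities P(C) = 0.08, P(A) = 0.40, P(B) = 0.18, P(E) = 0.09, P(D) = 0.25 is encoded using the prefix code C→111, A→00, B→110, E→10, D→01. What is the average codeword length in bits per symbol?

2.26 bits/symbol

L̄ = Σ pᵢ·ℓᵢ = 0.08·3 + 0.40·2 + 0.18·3 + 0.09·2 + 0.25·2 = 2.26 bits/symbol.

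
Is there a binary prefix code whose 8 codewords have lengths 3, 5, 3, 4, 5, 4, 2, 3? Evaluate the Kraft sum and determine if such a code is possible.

0.8125; yes

With common denominator 2^5 = 32: Σ 2^(−ℓᵢ) = 4/32 + 1/32 + 4/32 + 2/32 + 1/32 + 2/32 + 8/32 + 4/32 = 26/32 = 0.8125.
Kraft's inequality requires Σ ≤ 1; here Σ = 0.8125 ≤ 1, so such a prefix code exists.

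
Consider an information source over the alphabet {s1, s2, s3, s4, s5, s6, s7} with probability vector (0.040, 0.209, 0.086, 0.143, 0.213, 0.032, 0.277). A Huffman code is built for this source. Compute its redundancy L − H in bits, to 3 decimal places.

0.020 bits

Entropy H = −Σ p log₂ p ≈ 2.5105 bits.
Huffman merges: 4/125+1/25→9/125; 9/125+43/500→79/500; 143/1000+79/500→301/1000; 209/1000+213/1000→211/500; 277/1000+301/1000→289/500; 211/500+289/500→1. L = 2531/1000 ≈ 2.5310.
L − H = 2.5310 − 2.5105 = 0.020 bits.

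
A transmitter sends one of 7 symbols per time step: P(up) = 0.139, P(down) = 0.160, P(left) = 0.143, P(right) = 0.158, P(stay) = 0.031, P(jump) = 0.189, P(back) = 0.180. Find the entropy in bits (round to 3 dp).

H = −Σ pᵢ log₂ pᵢ.
−0.139·log₂(0.139) = 0.3957
−0.160·log₂(0.160) = 0.4230
−0.143·log₂(0.143) = 0.4012
−0.158·log₂(0.158) = 0.4206
−0.031·log₂(0.031) = 0.1554
−0.189·log₂(0.189) = 0.4543
−0.180·log₂(0.180) = 0.4453
Sum ≈ 2.6955 → 2.696 bits.

2.696 bits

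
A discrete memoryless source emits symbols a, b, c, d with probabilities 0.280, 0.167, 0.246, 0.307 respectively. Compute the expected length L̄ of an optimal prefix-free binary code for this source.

Repeatedly combine the two least-probable nodes; the expected code length is the sum of the merged weights.
merge 167/1000 + 123/500 → 413/1000
merge 7/25 + 307/1000 → 587/1000
merge 413/1000 + 587/1000 → 1
L = 413/1000 + 587/1000 + 1 = 2 bits/symbol.

2 bits/symbol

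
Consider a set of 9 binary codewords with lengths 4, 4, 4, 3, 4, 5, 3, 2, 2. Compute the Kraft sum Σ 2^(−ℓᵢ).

1.03125

With common denominator 2^5 = 32: Σ 2^(−ℓᵢ) = 2/32 + 2/32 + 2/32 + 4/32 + 2/32 + 1/32 + 4/32 + 8/32 + 8/32 = 33/32 = 1.03125.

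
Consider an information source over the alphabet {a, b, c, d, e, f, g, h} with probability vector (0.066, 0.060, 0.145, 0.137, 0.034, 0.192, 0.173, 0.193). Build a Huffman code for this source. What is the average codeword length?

2.869 bits/symbol

Repeatedly combine the two least-probable nodes; the expected code length is the sum of the merged weights.
merge 17/500 + 3/50 → 47/500
merge 33/500 + 47/500 → 4/25
merge 137/1000 + 29/200 → 141/500
merge 4/25 + 173/1000 → 333/1000
merge 24/125 + 193/1000 → 77/200
merge 141/500 + 333/1000 → 123/200
merge 77/200 + 123/200 → 1
L = 47/500 + 4/25 + 141/500 + 333/1000 + 77/200 + 123/200 + 1 = 2869/1000 = 2.869 bits/symbol.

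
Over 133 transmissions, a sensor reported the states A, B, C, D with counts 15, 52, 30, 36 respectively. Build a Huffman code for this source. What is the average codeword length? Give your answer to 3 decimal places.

1.947 bits/symbol

Probabilities are the counts divided by 133.
Repeatedly combine the two least-probable nodes; the expected code length is the sum of the merged weights.
merge 15/133 + 30/133 → 45/133
merge 36/133 + 45/133 → 81/133
merge 52/133 + 81/133 → 1
L = 45/133 + 81/133 + 1 = 37/19 ≈ 1.947 bits/symbol.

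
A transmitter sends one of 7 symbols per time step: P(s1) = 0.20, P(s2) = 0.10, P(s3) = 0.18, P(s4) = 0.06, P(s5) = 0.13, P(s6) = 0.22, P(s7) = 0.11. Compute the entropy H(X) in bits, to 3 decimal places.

2.699 bits

H = −Σ pᵢ log₂ pᵢ.
−0.20·log₂(0.20) = 0.4644
−0.10·log₂(0.10) = 0.3322
−0.18·log₂(0.18) = 0.4453
−0.06·log₂(0.06) = 0.2435
−0.13·log₂(0.13) = 0.3826
−0.22·log₂(0.22) = 0.4806
−0.11·log₂(0.11) = 0.3503
Sum ≈ 2.6989 → 2.699 bits.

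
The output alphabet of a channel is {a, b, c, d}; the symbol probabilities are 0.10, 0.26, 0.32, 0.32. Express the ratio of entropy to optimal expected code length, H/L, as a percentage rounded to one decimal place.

94.5%

Entropy H = −Σ p log₂ p ≈ 1.8895 bits.
Huffman merges: 1/10+13/50→9/25; 8/25+8/25→16/25; 9/25+16/25→1. L = 2 ≈ 2.0000.
Efficiency = H/L = 1.8895/2.0000 = 94.5%.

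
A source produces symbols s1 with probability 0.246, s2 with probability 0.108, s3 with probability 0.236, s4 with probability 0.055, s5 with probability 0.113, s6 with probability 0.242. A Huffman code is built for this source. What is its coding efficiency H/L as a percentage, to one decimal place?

99.1%

Entropy H = −Σ p log₂ p ≈ 2.4171 bits.
Huffman merges: 11/200+27/250→163/1000; 113/1000+163/1000→69/250; 59/250+121/500→239/500; 123/500+69/250→261/500; 239/500+261/500→1. L = 2439/1000 ≈ 2.4390.
Efficiency = H/L = 2.4171/2.4390 = 99.1%.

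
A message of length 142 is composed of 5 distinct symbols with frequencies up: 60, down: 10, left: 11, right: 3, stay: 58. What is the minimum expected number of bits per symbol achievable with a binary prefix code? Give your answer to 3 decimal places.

Probabilities are the counts divided by 142.
Repeatedly combine the two least-probable nodes; the expected code length is the sum of the merged weights.
merge 3/142 + 5/71 → 13/142
merge 11/142 + 13/142 → 12/71
merge 12/71 + 29/71 → 41/71
merge 30/71 + 41/71 → 1
L = 13/142 + 12/71 + 41/71 + 1 = 261/142 ≈ 1.838 bits/symbol.

1.838 bits/symbol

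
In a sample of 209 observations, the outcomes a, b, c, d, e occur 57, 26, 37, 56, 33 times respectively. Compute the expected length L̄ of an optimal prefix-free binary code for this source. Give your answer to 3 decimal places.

Probabilities are the counts divided by 209.
Repeatedly combine the two least-probable nodes; the expected code length is the sum of the merged weights.
merge 26/209 + 3/19 → 59/209
merge 37/209 + 56/209 → 93/209
merge 3/11 + 59/209 → 116/209
merge 93/209 + 116/209 → 1
L = 59/209 + 93/209 + 116/209 + 1 = 477/209 ≈ 2.282 bits/symbol.

2.282 bits/symbol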